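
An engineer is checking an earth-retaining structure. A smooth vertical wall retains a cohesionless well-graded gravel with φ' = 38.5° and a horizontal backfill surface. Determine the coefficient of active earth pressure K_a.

0.233

K_a = (1 − sin φ)/(1 + sin φ) = (1 − sin 38.5°)/(1 + sin 38.5°) = 0.2327.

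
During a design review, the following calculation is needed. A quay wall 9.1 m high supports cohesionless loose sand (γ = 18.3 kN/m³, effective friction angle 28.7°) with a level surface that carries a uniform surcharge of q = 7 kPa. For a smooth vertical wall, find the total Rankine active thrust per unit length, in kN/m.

288 kN/m

K_a = tan²(45° − φ/2) = 0.3511.
Soil triangle: ½ K_a γ H² = 0.5×0.3511×18.3×9.1² = 266.1 kN/m.
Surcharge rectangle: K_a q H = 0.3511×7×9.1 = 22.37 kN/m.
Total = 266.1 + 22.37 = 288.4 kN/m.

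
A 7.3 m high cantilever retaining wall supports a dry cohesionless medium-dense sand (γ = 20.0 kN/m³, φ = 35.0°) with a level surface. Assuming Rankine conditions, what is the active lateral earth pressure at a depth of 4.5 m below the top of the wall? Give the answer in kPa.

24.4 kPa

K_a = (1 − sin φ)/(1 + sin φ) = 0.2710.
σ_h = K_a γ z = 0.2710 × 20.0 × 4.5 = 24.39 kPa.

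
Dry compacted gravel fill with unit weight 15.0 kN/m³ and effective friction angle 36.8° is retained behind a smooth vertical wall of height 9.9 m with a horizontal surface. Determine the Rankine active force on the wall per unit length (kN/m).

184 kN/m

K_a = tan²(45° − φ/2) = 0.2508.
P_a = ½ K_a γ H² = 0.5 × 0.2508 × 15.0 × 9.9² = 184.3 kN/m.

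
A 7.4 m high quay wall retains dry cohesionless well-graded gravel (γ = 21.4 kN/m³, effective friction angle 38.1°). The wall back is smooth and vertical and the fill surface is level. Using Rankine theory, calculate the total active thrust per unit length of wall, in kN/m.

K_a = tan²(45° − φ/2) = 0.2368.
P_a = ½ K_a γ H² = 0.5 × 0.2368 × 21.4 × 7.4² = 138.8 kN/m.

139 kN/m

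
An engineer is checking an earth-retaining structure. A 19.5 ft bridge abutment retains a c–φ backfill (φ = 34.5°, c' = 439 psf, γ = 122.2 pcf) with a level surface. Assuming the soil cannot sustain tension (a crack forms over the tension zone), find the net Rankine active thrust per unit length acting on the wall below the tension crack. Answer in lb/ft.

K_a = 0.2768; √K_a = 0.5261.
Tension-crack depth z_c = 2c/(γ√K_a) = 2×439/(122.2×0.5261) = 13.66 ft.
σ_a at base = K_a γ H − 2c√K_a = 0.2768×122.2×19.5 − 2×439×0.5261 = 197.7 psf.
P_a = ½ × 197.7 × (H − z_c) = 0.5×197.7×5.844 = 577.6 lb/ft.

578 lb/ft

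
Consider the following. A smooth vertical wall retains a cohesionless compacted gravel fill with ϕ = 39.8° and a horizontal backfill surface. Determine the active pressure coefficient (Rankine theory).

K_a = (1 − sin φ)/(1 + sin φ) = (1 − sin 39.8°)/(1 + sin 39.8°) = 0.2194.

0.219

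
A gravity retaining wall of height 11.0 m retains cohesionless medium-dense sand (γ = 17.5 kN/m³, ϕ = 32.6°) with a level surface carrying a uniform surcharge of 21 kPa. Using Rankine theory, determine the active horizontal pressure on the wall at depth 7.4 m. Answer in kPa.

45.1 kPa

K_a = (1 − sin φ)/(1 + sin φ) = 0.2997.
σ_v = γz + q = 17.5 × 7.4 + 21 = 150.5 kPa.
σ_h = K_a σ_v = 0.2997 × 150.5 = 45.11 kPa.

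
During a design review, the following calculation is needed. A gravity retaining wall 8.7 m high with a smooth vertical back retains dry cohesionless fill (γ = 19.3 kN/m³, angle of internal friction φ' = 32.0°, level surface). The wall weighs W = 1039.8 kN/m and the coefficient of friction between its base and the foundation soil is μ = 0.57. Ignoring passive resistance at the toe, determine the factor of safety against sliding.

K_a = tan²(45° − 32.0°/2) = 0.3073.
P_a = ½K_aγH² = 0.5×0.3073×19.3×8.7² = 224.4 kN/m, acting at H/3 = 2.900 m above the base.
FS_sliding = μW / P_a = 0.57×1039.8 / 224.4 = 2.641.

2.64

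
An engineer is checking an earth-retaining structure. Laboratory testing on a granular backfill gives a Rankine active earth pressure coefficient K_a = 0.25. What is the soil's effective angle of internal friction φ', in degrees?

K_a = tan²(45° − φ/2) ⇒ 45° − φ/2 = arctan(√0.25) = 26.57°.
φ = 2(45° − 26.57°) = 36.87°.

36.9°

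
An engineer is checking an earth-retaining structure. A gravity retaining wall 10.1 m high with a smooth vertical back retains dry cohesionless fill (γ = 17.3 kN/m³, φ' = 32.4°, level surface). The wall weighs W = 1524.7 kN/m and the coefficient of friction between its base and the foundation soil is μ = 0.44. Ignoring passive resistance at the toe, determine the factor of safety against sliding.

2.52

K_a = tan²(45° − 32.4°/2) = 0.3022.
P_a = ½K_aγH² = 0.5×0.3022×17.3×10.1² = 266.7 kN/m, acting at H/3 = 3.367 m above the base.
FS_sliding = μW / P_a = 0.44×1524.7 / 266.7 = 2.516.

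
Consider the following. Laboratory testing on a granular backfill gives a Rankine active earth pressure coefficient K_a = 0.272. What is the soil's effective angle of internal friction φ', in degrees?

K_a = tan²(45° − φ/2) ⇒ 45° − φ/2 = arctan(√0.272) = 27.54°.
φ = 2(45° − 27.54°) = 34.91°.

34.9°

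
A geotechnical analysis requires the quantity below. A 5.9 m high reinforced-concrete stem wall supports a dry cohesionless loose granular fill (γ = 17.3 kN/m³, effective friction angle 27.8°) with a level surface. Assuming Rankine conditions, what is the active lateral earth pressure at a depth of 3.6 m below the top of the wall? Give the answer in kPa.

22.7 kPa

K_a = (1 − sin φ)/(1 + sin φ) = 0.3639.
σ_h = K_a γ z = 0.3639 × 17.3 × 3.6 = 22.66 kPa.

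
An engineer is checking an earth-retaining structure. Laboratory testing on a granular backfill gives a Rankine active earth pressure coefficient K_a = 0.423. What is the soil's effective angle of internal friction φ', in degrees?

K_a = tan²(45° − φ/2) ⇒ 45° − φ/2 = arctan(√0.423) = 33.04°.
φ = 2(45° − 33.04°) = 23.92°.

23.9°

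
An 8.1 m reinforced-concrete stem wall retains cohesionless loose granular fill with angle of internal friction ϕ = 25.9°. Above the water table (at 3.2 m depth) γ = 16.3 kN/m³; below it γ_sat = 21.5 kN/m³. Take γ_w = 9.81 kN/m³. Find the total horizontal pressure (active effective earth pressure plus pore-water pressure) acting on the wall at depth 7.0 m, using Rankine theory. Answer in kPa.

K_a = (1 − sin φ)/(1 + sin φ) = 0.3920.
γ' = 21.5 − 9.81 = 11.69 kN/m³.
Effective vertical stress at 7.0 m: σ'_v = 16.3×3.2 + 11.69×3.80 = 96.58 kPa.
σ'_h = K_a σ'_v = 0.3920 × 96.58 = 37.86 kPa; u = γ_w × 3.80 = 37.28 kPa.
Total σ_h = 37.86 + 37.28 = 75.14 kPa.

75.1 kPa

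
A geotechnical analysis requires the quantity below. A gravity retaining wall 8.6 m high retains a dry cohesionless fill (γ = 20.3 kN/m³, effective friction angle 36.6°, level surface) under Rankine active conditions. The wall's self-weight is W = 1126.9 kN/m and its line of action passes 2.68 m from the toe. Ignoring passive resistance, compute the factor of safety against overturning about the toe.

K_a = tan²(45° − 36.6°/2) = 0.2530.
P_a = ½K_aγH² = 0.5×0.2530×20.3×8.6² = 189.9 kN/m, acting at H/3 = 2.867 m above the base.
Overturning moment M_o = P_a × H/3 = 189.9 × 2.867 = 544.4.
Resisting moment M_r = W × 2.68 = 1126.9 × 2.68 = 3020.
FS_overturning = M_r/M_o = 3020/544.4 = 5.548.

5.55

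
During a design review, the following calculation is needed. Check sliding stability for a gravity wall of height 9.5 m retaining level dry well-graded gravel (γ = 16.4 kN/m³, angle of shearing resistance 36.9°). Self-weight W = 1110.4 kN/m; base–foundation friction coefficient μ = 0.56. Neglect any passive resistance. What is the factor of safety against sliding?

K_a = tan²(45° − 36.9°/2) = 0.2497.
P_a = ½K_aγH² = 0.5×0.2497×16.4×9.5² = 184.8 kN/m, acting at H/3 = 3.167 m above the base.
FS_sliding = μW / P_a = 0.56×1110.4 / 184.8 = 3.365.

3.37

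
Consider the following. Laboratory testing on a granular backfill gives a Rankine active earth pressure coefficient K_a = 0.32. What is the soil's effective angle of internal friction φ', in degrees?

31.0°

K_a = tan²(45° − φ/2) ⇒ 45° − φ/2 = arctan(√0.32) = 29.50°.
φ = 2(45° − 29.50°) = 31.01°.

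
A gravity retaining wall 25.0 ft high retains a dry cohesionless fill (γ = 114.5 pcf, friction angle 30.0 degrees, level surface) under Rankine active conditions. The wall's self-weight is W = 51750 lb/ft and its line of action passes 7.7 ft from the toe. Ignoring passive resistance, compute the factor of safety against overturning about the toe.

4.01

K_a = tan²(45° − 30.0°/2) = 0.3333.
P_a = ½K_aγH² = 0.5×0.3333×114.5×25.0² = 11930 lb/ft, acting at H/3 = 8.333 ft above the base.
Overturning moment M_o = P_a × H/3 = 11930 × 8.333 = 99390.
Resisting moment M_r = W × 7.7 = 51750 × 7.7 = 398500.
FS_overturning = M_r/M_o = 398500/99390 = 4.009.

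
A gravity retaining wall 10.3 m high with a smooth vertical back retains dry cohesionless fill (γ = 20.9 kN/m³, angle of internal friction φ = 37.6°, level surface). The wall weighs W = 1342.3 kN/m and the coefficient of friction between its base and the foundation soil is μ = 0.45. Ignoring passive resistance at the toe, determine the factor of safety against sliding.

2.25

K_a = tan²(45° − 37.6°/2) = 0.2421.
P_a = ½K_aγH² = 0.5×0.2421×20.9×10.3² = 268.4 kN/m, acting at H/3 = 3.433 m above the base.
FS_sliding = μW / P_a = 0.45×1342.3 / 268.4 = 2.250.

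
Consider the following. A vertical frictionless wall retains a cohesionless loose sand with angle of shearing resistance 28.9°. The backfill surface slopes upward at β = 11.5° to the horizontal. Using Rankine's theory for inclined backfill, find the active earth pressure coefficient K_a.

K_a = cos β · (cos β − √(cos²β − cos²φ)) / (cos β + √(cos²β − cos²φ)).
cos β = 0.9799, cos φ = 0.8755, √(cos²β − cos²φ) = 0.4402.
K_a = 0.9799 × (0.9799 − 0.4402)/(0.9799 + 0.4402) = 0.3724.

0.372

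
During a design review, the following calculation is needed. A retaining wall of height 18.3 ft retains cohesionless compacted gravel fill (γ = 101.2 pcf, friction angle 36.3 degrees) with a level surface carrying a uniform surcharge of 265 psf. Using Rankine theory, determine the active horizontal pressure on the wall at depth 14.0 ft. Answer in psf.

431 psf

K_a = (1 − sin φ)/(1 + sin φ) = 0.2563.
σ_v = γz + q = 101.2 × 14.0 + 265 = 1682 psf.
σ_h = K_a σ_v = 0.2563 × 1682 = 431.0 psf.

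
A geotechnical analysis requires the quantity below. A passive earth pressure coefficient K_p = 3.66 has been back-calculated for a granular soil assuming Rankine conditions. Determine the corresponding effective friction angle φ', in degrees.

K_p = (1+sin φ)/(1−sin φ) ⇒ sin φ = (K_p − 1)/(K_p + 1) = 0.5708.
φ = arcsin(0.5708) = 34.81°.

34.8°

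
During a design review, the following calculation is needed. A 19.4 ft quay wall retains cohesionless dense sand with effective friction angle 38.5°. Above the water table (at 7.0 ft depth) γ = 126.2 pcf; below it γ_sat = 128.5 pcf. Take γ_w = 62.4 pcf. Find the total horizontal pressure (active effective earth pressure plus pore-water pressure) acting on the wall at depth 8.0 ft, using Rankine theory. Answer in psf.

283 psf

K_a = (1 − sin φ)/(1 + sin φ) = 0.2327.
γ' = 128.5 − 62.4 = 66.10 pcf.
Effective vertical stress at 8.0 ft: σ'_v = 126.2×7.0 + 66.10×1.00 = 949.5 psf.
σ'_h = K_a σ'_v = 0.2327 × 949.5 = 220.9 psf; u = γ_w × 1.00 = 62.40 psf.
Total σ_h = 220.9 + 62.40 = 283.3 psf.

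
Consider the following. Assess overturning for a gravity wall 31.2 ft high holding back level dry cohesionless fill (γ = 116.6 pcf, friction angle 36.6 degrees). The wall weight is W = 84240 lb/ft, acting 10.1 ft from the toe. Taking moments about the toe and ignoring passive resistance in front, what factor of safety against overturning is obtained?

5.70

K_a = tan²(45° − 36.6°/2) = 0.2530.
P_a = ½K_aγH² = 0.5×0.2530×116.6×31.2² = 14360 lb/ft, acting at H/3 = 10.40 ft above the base.
Overturning moment M_o = P_a × H/3 = 14360 × 10.40 = 149300.
Resisting moment M_r = W × 10.1 = 84240 × 10.1 = 850800.
FS_overturning = M_r/M_o = 850800/149300 = 5.699.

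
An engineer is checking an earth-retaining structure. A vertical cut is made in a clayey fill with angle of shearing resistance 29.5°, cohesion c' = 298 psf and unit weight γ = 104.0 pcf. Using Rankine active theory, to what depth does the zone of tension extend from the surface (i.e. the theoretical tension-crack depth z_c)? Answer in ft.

K_a = tan²(45° − 29.5°/2) = 0.3401; √K_a = 0.5832.
The active pressure is zero where K_a γ z = 2c√K_a, so z_c = 2c/(γ√K_a) = 2×298/(104.0×0.5832) = 9.827 ft.

9.83 ft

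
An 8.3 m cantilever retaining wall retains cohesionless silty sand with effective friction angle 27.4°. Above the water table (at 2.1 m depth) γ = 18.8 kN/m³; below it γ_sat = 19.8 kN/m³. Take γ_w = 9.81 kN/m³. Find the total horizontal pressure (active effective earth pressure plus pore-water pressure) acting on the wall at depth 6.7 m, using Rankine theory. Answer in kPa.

K_a = (1 − sin φ)/(1 + sin φ) = 0.3697.
γ' = 19.8 − 9.81 = 9.990 kN/m³.
Effective vertical stress at 6.7 m: σ'_v = 18.8×2.1 + 9.990×4.60 = 85.43 kPa.
σ'_h = K_a σ'_v = 0.3697 × 85.43 = 31.58 kPa; u = γ_w × 4.60 = 45.13 kPa.
Total σ_h = 31.58 + 45.13 = 76.71 kPa.

76.7 kPa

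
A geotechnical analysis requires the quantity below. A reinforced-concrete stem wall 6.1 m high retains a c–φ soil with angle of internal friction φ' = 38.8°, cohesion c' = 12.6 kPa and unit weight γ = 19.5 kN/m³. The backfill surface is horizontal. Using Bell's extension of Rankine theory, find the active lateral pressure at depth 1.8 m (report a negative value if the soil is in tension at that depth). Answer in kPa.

-4.02 kPa

K_a = (1 − sin φ)/(1 + sin φ) = 0.2296.
σ_a = K_a γ z − 2c√K_a = 0.2296×19.5×1.8 − 2×12.6×0.4791 = -4.016 kPa.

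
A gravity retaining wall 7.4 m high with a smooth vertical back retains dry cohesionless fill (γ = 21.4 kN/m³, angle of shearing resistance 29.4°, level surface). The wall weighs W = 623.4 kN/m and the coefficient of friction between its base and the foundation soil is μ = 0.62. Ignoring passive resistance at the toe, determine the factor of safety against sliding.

1.93

K_a = tan²(45° − 29.4°/2) = 0.3415.
P_a = ½K_aγH² = 0.5×0.3415×21.4×7.4² = 200.1 kN/m, acting at H/3 = 2.467 m above the base.
FS_sliding = μW / P_a = 0.62×623.4 / 200.1 = 1.932.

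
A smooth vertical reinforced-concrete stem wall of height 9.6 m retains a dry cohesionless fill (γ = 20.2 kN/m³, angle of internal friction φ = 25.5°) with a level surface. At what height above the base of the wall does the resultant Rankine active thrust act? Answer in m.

3.20 m

K_a = 0.3981.
The pressure distribution is triangular, so the resultant acts at H/3 above the base = 9.6/3 = 3.200 m.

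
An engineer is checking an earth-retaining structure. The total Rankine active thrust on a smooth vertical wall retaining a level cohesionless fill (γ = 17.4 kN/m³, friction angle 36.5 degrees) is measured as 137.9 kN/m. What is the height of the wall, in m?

K_a = 0.2541. P_a = ½ K_a γ H² ⇒ H = √(2P_a/(K_a γ)).
H = √(2×137.9/(0.2541×17.4)) = 7.899 m.

7.90 m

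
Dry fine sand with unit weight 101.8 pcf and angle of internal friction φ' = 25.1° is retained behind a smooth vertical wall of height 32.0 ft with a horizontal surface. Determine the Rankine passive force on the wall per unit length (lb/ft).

K_p = tan²(45° + φ/2) = 2.473.
P_p = ½ K_p γ H² = 0.5 × 2.473 × 101.8 × 32.0² = 128900 lb/ft.

129000 lb/ft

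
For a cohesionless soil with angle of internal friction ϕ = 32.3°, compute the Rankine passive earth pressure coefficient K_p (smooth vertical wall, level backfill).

3.30

K_p = (1 + sin φ)/(1 − sin φ) = tan²(45° + 32.3°/2) = 3.295.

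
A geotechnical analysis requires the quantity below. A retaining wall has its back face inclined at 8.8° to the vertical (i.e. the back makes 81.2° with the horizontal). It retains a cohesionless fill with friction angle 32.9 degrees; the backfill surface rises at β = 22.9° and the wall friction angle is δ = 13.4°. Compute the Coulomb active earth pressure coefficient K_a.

K_a = sin²(α+φ) / [sin²α · sin(α−δ) · (1 + √{sin(φ+δ)sin(φ−β) / (sin(α−δ)sin(α+β))})²].
With α = 81.2°, φ = 32.9°, δ = 13.4°, β = 22.9°: K_a = 0.4882.

0.488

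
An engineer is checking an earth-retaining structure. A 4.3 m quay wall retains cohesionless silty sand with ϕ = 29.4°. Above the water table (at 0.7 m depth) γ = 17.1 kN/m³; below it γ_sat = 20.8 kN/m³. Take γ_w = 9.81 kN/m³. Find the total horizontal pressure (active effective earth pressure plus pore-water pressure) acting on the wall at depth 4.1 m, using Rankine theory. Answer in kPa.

K_a = (1 − sin φ)/(1 + sin φ) = 0.3415.
γ' = 20.8 − 9.81 = 10.99 kN/m³.
Effective vertical stress at 4.1 m: σ'_v = 17.1×0.7 + 10.99×3.40 = 49.34 kPa.
σ'_h = K_a σ'_v = 0.3415 × 49.34 = 16.85 kPa; u = γ_w × 3.40 = 33.35 kPa.
Total σ_h = 16.85 + 33.35 = 50.20 kPa.

50.2 kPa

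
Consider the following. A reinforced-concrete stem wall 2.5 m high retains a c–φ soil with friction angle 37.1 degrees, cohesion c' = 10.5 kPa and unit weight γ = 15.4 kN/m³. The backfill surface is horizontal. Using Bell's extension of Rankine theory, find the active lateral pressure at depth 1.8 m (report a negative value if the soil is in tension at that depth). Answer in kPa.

-3.59 kPa

K_a = (1 − sin φ)/(1 + sin φ) = 0.2475.
σ_a = K_a γ z − 2c√K_a = 0.2475×15.4×1.8 − 2×10.5×0.4975 = -3.587 kPa.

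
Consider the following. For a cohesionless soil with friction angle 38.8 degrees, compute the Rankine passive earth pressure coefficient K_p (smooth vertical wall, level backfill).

K_p = (1 + sin φ)/(1 − sin φ) = tan²(45° + 38.8°/2) = 4.356.

4.36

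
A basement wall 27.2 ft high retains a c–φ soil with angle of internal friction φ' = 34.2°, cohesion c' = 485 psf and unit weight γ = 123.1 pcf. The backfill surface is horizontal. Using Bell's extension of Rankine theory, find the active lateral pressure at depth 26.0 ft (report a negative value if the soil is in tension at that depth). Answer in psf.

384 psf

K_a = (1 − sin φ)/(1 + sin φ) = 0.2803.
σ_a = K_a γ z − 2c√K_a = 0.2803×123.1×26.0 − 2×485×0.5295 = 383.7 psf.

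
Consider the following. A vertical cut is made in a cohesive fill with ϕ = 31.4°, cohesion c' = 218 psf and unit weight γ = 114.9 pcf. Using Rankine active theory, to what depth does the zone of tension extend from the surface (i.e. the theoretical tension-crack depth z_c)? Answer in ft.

K_a = tan²(45° − 31.4°/2) = 0.3149; √K_a = 0.5612.
The active pressure is zero where K_a γ z = 2c√K_a, so z_c = 2c/(γ√K_a) = 2×218/(114.9×0.5612) = 6.762 ft.

6.76 ft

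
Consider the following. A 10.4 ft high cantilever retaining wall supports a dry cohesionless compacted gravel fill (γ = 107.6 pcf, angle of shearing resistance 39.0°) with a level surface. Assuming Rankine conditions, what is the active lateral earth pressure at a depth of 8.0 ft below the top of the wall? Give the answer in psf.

K_a = (1 − sin φ)/(1 + sin φ) = 0.2275.
σ_h = K_a γ z = 0.2275 × 107.6 × 8.0 = 195.8 psf.

196 psf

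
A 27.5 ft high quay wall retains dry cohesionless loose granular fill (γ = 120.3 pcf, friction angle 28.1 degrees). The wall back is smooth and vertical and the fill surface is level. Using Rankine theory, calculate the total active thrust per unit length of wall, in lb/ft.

K_a = tan²(45° − φ/2) = 0.3596.
P_a = ½ K_a γ H² = 0.5 × 0.3596 × 120.3 × 27.5² = 16360 lb/ft.

16400 lb/ft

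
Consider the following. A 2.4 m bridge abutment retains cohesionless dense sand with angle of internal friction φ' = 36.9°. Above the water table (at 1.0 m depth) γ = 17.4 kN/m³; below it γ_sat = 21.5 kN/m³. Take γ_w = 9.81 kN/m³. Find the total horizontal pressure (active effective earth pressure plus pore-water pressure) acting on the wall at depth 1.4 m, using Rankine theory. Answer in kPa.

9.44 kPa

K_a = (1 − sin φ)/(1 + sin φ) = 0.2497.
γ' = 21.5 − 9.81 = 11.69 kN/m³.
Effective vertical stress at 1.4 m: σ'_v = 17.4×1.0 + 11.69×0.400 = 22.08 kPa.
σ'_h = K_a σ'_v = 0.2497 × 22.08 = 5.512 kPa; u = γ_w × 0.400 = 3.924 kPa.
Total σ_h = 5.512 + 3.924 = 9.436 kPa.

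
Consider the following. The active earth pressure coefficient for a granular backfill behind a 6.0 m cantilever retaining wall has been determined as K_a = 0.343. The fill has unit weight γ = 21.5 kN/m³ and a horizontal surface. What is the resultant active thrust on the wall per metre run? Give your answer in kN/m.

133 kN/m

P = ½ K_a γ H² = 0.5 × 0.343 × 21.5 × 6.0² = 132.7 kN/m.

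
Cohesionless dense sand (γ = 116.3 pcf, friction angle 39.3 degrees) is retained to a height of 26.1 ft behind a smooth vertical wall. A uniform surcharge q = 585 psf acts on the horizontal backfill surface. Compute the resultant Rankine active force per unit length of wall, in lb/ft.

K_a = tan²(45° − φ/2) = 0.2245.
Soil triangle: ½ K_a γ H² = 0.5×0.2245×116.3×26.1² = 8891 lb/ft.
Surcharge rectangle: K_a q H = 0.2245×585×26.1 = 3427 lb/ft.
Total = 8891 + 3427 = 12320 lb/ft.

12300 lb/ft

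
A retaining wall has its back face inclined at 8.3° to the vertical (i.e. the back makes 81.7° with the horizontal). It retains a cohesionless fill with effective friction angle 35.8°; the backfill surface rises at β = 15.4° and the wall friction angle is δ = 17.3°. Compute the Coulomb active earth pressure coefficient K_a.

K_a = sin²(α+φ) / [sin²α · sin(α−δ) · (1 + √{sin(φ+δ)sin(φ−β) / (sin(α−δ)sin(α+β))})²].
With α = 81.7°, φ = 35.8°, δ = 17.3°, β = 15.4°: K_a = 0.3670.

0.367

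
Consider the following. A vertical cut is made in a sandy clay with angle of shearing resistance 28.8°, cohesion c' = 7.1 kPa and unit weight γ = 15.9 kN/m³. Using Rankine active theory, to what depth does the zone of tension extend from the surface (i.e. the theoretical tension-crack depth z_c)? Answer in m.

K_a = tan²(45° − 28.8°/2) = 0.3498; √K_a = 0.5914.
The active pressure is zero where K_a γ z = 2c√K_a, so z_c = 2c/(γ√K_a) = 2×7.1/(15.9×0.5914) = 1.510 m.

1.51 m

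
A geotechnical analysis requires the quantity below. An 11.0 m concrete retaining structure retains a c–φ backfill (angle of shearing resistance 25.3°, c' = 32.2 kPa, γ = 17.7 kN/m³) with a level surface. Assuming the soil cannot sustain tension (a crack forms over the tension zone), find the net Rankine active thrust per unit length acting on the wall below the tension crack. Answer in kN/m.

98.1 kN/m

K_a = 0.4012; √K_a = 0.6334.
Tension-crack depth z_c = 2c/(γ√K_a) = 2×32.2/(17.7×0.6334) = 5.744 m.
σ_a at base = K_a γ H − 2c√K_a = 0.4012×17.7×11.0 − 2×32.2×0.6334 = 37.32 kPa.
P_a = ½ × 37.32 × (H − z_c) = 0.5×37.32×5.256 = 98.07 kN/m.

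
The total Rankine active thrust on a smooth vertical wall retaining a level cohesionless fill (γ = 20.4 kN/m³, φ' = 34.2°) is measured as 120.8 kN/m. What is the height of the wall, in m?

K_a = 0.2803. P_a = ½ K_a γ H² ⇒ H = √(2P_a/(K_a γ)).
H = √(2×120.8/(0.2803×20.4)) = 6.500 m.

6.50 m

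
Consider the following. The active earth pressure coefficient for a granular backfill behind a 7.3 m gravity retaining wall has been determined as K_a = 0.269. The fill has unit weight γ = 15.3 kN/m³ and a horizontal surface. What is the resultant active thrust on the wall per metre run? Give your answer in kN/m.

110 kN/m

P = ½ K_a γ H² = 0.5 × 0.269 × 15.3 × 7.3² = 109.7 kN/m.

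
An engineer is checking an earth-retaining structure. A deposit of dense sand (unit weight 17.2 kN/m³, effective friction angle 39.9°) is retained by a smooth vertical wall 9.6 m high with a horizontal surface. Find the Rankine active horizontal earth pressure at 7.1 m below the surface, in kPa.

26.7 kPa

K_a = (1 − sin φ)/(1 + sin φ) = 0.2184.
σ_h = K_a γ z = 0.2184 × 17.2 × 7.1 = 26.68 kPa.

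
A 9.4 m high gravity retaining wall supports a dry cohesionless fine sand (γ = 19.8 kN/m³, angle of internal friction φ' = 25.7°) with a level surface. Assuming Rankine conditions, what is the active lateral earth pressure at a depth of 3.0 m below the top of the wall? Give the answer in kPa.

K_a = (1 − sin φ)/(1 + sin φ) = 0.3950.
σ_h = K_a γ z = 0.3950 × 19.8 × 3.0 = 23.46 kPa.

23.5 kPa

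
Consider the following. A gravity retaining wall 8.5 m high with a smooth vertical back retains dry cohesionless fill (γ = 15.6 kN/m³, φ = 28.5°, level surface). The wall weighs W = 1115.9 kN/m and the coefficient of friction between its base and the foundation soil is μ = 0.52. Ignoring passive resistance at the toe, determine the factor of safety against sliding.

K_a = tan²(45° − 28.5°/2) = 0.3540.
P_a = ½K_aγH² = 0.5×0.3540×15.6×8.5² = 199.5 kN/m, acting at H/3 = 2.833 m above the base.
FS_sliding = μW / P_a = 0.52×1115.9 / 199.5 = 2.909.

2.91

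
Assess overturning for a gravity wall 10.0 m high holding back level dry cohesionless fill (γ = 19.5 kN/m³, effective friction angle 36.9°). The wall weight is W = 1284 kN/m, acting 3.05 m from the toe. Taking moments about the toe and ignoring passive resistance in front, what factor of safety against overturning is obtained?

4.83

K_a = tan²(45° − 36.9°/2) = 0.2497.
P_a = ½K_aγH² = 0.5×0.2497×19.5×10.0² = 243.4 kN/m, acting at H/3 = 3.333 m above the base.
Overturning moment M_o = P_a × H/3 = 243.4 × 3.333 = 811.4.
Resisting moment M_r = W × 3.05 = 1284 × 3.05 = 3916.
FS_overturning = M_r/M_o = 3916/811.4 = 4.826.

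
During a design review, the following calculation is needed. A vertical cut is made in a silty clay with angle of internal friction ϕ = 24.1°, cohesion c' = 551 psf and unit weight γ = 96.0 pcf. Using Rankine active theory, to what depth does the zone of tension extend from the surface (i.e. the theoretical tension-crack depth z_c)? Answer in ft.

17.7 ft

K_a = tan²(45° − 24.1°/2) = 0.4201; √K_a = 0.6482.
The active pressure is zero where K_a γ z = 2c√K_a, so z_c = 2c/(γ√K_a) = 2×551/(96.0×0.6482) = 17.71 ft.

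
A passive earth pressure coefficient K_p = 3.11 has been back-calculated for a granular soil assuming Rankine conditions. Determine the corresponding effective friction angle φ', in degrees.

K_p = (1+sin φ)/(1−sin φ) ⇒ sin φ = (K_p − 1)/(K_p + 1) = 0.5134.
φ = arcsin(0.5134) = 30.89°.

30.9°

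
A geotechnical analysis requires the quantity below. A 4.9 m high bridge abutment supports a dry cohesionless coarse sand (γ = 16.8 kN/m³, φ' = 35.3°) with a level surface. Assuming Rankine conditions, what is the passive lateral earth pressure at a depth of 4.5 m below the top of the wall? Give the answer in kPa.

283 kPa

K_p = (1 + sin φ)/(1 − sin φ) = 3.738.
σ_h = K_p γ z = 3.738 × 16.8 × 4.5 = 282.6 kPa.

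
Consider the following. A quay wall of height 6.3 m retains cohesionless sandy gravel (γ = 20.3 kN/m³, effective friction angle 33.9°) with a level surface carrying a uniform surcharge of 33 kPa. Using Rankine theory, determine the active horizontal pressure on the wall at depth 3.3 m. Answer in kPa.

28.4 kPa

K_a = (1 − sin φ)/(1 + sin φ) = 0.2839.
σ_v = γz + q = 20.3 × 3.3 + 33 = 99.99 kPa.
σ_h = K_a σ_v = 0.2839 × 99.99 = 28.39 kPa.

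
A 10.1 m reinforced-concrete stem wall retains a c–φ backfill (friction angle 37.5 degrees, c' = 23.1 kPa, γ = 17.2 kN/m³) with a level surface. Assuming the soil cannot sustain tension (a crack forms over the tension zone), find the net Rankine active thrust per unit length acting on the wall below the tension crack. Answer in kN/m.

K_a = 0.2432; √K_a = 0.4931.
Tension-crack depth z_c = 2c/(γ√K_a) = 2×23.1/(17.2×0.4931) = 5.447 m.
σ_a at base = K_a γ H − 2c√K_a = 0.2432×17.2×10.1 − 2×23.1×0.4931 = 19.46 kPa.
P_a = ½ × 19.46 × (H − z_c) = 0.5×19.46×4.653 = 45.29 kN/m.

45.3 kN/m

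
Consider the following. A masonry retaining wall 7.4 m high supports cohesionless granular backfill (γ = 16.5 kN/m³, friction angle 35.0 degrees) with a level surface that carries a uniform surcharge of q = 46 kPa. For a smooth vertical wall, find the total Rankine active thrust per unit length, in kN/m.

K_a = tan²(45° − φ/2) = 0.2710.
Soil triangle: ½ K_a γ H² = 0.5×0.2710×16.5×7.4² = 122.4 kN/m.
Surcharge rectangle: K_a q H = 0.2710×46×7.4 = 92.25 kN/m.
Total = 122.4 + 92.25 = 214.7 kN/m.

215 kN/m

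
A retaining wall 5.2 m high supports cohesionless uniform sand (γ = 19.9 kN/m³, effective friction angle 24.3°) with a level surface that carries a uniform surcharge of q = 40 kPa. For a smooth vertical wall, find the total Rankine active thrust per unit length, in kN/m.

199 kN/m

K_a = tan²(45° − φ/2) = 0.4169.
Soil triangle: ½ K_a γ H² = 0.5×0.4169×19.9×5.2² = 112.2 kN/m.
Surcharge rectangle: K_a q H = 0.4169×40×5.2 = 86.72 kN/m.
Total = 112.2 + 86.72 = 198.9 kN/m.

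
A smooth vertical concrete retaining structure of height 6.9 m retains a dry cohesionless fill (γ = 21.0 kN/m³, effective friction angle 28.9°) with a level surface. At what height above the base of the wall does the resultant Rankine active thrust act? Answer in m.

K_a = 0.3484.
The pressure distribution is triangular, so the resultant acts at H/3 above the base = 6.9/3 = 2.300 m.

2.30 m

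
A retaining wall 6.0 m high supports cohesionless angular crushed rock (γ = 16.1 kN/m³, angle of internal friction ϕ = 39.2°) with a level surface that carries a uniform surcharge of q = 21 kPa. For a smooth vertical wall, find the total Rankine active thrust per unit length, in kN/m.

93.7 kN/m

K_a = tan²(45° − φ/2) = 0.2255.
Soil triangle: ½ K_a γ H² = 0.5×0.2255×16.1×6.0² = 65.34 kN/m.
Surcharge rectangle: K_a q H = 0.2255×21×6.0 = 28.41 kN/m.
Total = 65.34 + 28.41 = 93.75 kN/m.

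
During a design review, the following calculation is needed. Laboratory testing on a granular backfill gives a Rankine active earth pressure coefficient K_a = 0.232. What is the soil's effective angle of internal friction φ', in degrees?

K_a = tan²(45° − φ/2) ⇒ 45° − φ/2 = arctan(√0.232) = 25.72°.
φ = 2(45° − 25.72°) = 38.56°.

38.6°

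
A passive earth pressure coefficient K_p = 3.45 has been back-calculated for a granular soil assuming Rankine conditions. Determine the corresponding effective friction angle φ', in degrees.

K_p = (1+sin φ)/(1−sin φ) ⇒ sin φ = (K_p − 1)/(K_p + 1) = 0.5506.
φ = arcsin(0.5506) = 33.41°.

33.4°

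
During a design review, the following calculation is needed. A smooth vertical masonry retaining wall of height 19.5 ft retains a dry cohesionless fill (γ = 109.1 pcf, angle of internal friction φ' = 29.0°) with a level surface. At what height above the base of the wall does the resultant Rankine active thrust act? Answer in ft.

6.50 ft

K_a = 0.3470.
The pressure distribution is triangular, so the resultant acts at H/3 above the base = 19.5/3 = 6.500 ft.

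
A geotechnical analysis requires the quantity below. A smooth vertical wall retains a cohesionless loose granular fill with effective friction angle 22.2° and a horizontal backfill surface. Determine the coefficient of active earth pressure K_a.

K_a = tan²(45° − φ/2) = tan²(33.90°) = 0.4515.

0.452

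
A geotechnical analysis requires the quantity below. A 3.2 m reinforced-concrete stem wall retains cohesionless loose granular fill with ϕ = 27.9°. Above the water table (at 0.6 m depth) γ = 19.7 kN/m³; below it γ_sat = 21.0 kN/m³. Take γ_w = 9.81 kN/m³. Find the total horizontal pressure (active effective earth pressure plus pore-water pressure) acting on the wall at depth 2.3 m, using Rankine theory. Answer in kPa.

27.9 kPa

K_a = (1 − sin φ)/(1 + sin φ) = 0.3625.
γ' = 21.0 − 9.81 = 11.19 kN/m³.
Effective vertical stress at 2.3 m: σ'_v = 19.7×0.6 + 11.19×1.70 = 30.84 kPa.
σ'_h = K_a σ'_v = 0.3625 × 30.84 = 11.18 kPa; u = γ_w × 1.70 = 16.68 kPa.
Total σ_h = 11.18 + 16.68 = 27.86 kPa.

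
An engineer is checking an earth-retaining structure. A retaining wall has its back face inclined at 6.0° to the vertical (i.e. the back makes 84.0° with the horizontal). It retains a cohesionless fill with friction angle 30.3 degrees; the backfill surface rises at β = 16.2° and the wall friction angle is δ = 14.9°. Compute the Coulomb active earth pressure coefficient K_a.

0.437

K_a = sin²(α+φ) / [sin²α · sin(α−δ) · (1 + √{sin(φ+δ)sin(φ−β) / (sin(α−δ)sin(α+β))})²].
With α = 84.0°, φ = 30.3°, δ = 14.9°, β = 16.2°: K_a = 0.4374.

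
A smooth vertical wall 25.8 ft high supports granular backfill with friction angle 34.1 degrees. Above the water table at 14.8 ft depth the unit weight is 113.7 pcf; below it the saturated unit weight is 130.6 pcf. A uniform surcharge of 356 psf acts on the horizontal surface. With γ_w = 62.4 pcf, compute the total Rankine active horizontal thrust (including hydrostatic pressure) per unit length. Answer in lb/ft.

K_a = tan²(45° − φ/2) = 0.2815.
γ' = 130.6 − 62.4 = 68.20 pcf. h₂ = H − d_w = 11.0 ft.
σ'_h: at surface K_a·q = 100.2; at WT K_a(q+γd_w) = 574.0; at base K_a(q+γd_w+γ'h₂) = 785.2 psf.
P₁ = ½(100.2+574.0)×14.8 = 4989; P₂ = ½(574.0+785.2)×11.0 = 7475; P_w = ½γ_w h₂² = 3775.
Total = 4989+7475+3775 = 16240 lb/ft.

16200 lb/ft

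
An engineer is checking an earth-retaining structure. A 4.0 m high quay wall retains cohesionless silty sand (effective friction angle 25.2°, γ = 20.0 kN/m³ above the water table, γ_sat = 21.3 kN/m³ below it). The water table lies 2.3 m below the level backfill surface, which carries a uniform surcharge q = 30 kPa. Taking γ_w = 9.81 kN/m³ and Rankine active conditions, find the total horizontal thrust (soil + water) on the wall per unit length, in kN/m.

K_a = tan²(45° − φ/2) = 0.4027.
γ' = 21.3 − 9.81 = 11.49 kN/m³. h₂ = H − d_w = 1.7 m.
σ'_h: at surface K_a·q = 12.08; at WT K_a(q+γd_w) = 30.61; at base K_a(q+γd_w+γ'h₂) = 38.48 kPa.
P₁ = ½(12.08+30.61)×2.3 = 49.09; P₂ = ½(30.61+38.48)×1.7 = 58.72; P_w = ½γ_w h₂² = 14.18.
Total = 49.09+58.72+14.18 = 122.0 kN/m.

122 kN/m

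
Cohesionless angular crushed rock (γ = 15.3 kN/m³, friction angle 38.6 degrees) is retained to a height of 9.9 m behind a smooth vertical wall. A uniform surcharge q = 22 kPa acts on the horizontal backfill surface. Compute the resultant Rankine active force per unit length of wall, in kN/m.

224 kN/m

K_a = tan²(45° − φ/2) = 0.2316.
Soil triangle: ½ K_a γ H² = 0.5×0.2316×15.3×9.9² = 173.7 kN/m.
Surcharge rectangle: K_a q H = 0.2316×22×9.9 = 50.45 kN/m.
Total = 173.7 + 50.45 = 224.1 kN/m.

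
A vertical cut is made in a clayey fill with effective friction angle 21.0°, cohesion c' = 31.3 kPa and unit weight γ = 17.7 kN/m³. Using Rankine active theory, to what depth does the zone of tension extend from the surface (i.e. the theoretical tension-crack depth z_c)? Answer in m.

K_a = tan²(45° − 21.0°/2) = 0.4724; √K_a = 0.6873.
The active pressure is zero where K_a γ z = 2c√K_a, so z_c = 2c/(γ√K_a) = 2×31.3/(17.7×0.6873) = 5.146 m.

5.15 m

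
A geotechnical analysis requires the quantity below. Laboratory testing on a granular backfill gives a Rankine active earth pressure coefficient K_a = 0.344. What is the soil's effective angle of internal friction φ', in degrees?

K_a = tan²(45° − φ/2) ⇒ 45° − φ/2 = arctan(√0.344) = 30.39°.
φ = 2(45° − 30.39°) = 29.22°.

29.2°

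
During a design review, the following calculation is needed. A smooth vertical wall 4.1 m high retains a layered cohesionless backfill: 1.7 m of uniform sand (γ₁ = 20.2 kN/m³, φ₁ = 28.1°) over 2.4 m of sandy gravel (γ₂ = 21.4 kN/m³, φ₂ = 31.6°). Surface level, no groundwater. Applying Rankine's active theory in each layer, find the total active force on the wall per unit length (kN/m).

55.5 kN/m

K_a1 = tan²(45°−28.1°/2) = 0.3596; K_a2 = tan²(45°−31.6°/2) = 0.3123.
Layer 1: σ at base = K_a1 γ₁ h₁ = 12.35 kPa; P₁ = ½×12.35×1.7 = 10.50.
Layer 2: σ_v at top = γ₁h₁ = 34.34; σ_h top = K_a2×34.34 = 10.73; σ_h base = K_a2×(34.34+21.4×2.4) = 26.77.
P₂ = ½(10.73+26.77)×2.4 = 44.99. Total P_a = 10.50+44.99 = 55.49 kN/m.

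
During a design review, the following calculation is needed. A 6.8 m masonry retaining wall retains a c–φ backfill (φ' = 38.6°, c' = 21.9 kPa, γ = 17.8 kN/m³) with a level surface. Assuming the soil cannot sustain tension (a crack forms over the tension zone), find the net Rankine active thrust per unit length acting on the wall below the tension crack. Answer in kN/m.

K_a = 0.2316; √K_a = 0.4813.
Tension-crack depth z_c = 2c/(γ√K_a) = 2×21.9/(17.8×0.4813) = 5.113 m.
σ_a at base = K_a γ H − 2c√K_a = 0.2316×17.8×6.8 − 2×21.9×0.4813 = 6.956 kPa.
P_a = ½ × 6.956 × (H − z_c) = 0.5×6.956×1.687 = 5.867 kN/m.

5.87 kN/m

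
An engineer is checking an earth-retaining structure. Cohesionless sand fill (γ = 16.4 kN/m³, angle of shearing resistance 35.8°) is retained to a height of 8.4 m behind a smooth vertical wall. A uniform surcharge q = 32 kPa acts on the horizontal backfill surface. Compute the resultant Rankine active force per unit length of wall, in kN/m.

K_a = tan²(45° − φ/2) = 0.2619.
Soil triangle: ½ K_a γ H² = 0.5×0.2619×16.4×8.4² = 151.5 kN/m.
Surcharge rectangle: K_a q H = 0.2619×32×8.4 = 70.39 kN/m.
Total = 151.5 + 70.39 = 221.9 kN/m.

222 kN/m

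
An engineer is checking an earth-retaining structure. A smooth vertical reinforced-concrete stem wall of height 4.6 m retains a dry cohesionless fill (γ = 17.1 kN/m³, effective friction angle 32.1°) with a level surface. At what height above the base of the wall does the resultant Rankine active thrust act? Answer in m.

K_a = 0.3060.
The pressure distribution is triangular, so the resultant acts at H/3 above the base = 4.6/3 = 1.533 m.

1.53 m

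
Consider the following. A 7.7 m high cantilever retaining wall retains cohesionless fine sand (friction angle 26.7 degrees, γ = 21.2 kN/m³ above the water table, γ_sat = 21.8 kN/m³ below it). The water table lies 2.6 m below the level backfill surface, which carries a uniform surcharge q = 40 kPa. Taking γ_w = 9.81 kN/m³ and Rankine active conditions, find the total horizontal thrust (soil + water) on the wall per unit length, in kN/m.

438 kN/m

K_a = tan²(45° − φ/2) = 0.3800.
γ' = 21.8 − 9.81 = 11.99 kN/m³. h₂ = H − d_w = 5.1 m.
σ'_h: at surface K_a·q = 15.20; at WT K_a(q+γd_w) = 36.14; at base K_a(q+γd_w+γ'h₂) = 59.38 kPa.
P₁ = ½(15.20+36.14)×2.6 = 66.74; P₂ = ½(36.14+59.38)×5.1 = 243.6; P_w = ½γ_w h₂² = 127.6.
Total = 66.74+243.6+127.6 = 437.9 kN/m.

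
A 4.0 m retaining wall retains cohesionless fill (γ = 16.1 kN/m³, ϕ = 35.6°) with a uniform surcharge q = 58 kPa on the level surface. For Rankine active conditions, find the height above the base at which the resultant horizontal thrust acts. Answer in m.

1.76 m

K_a = 0.2641.
Triangular part P₁ = ½K_aγH² = 34.02 at H/3 = 1.333 m; rectangular part P₂ = K_a q H = 61.28 at H/2 = 2.000 m.
ȳ = (P₁·1.333 + P₂·2.000)/(P₁+P₂) = 1.762 m.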